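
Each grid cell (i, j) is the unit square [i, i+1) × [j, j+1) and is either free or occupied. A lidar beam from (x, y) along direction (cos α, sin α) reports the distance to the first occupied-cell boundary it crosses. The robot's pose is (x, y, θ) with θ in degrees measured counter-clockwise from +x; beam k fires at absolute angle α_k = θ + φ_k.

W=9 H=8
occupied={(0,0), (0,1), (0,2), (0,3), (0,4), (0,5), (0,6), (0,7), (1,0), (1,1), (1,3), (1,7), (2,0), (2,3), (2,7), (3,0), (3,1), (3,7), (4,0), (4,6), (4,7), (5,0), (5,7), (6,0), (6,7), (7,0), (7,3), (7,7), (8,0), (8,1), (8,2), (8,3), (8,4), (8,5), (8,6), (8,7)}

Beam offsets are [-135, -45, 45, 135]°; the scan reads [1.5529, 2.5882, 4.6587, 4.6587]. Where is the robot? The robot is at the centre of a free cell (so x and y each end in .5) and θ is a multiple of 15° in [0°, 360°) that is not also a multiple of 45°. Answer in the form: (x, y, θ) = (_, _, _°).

Enumerate (i+0.5, j+0.5, θ) over the 36 free cells and 16 admissible headings. For each, cast all 4 beams and compare to the given ranges.
  (5.5, 5.5, 15°): beam 1 = 4.0415 ≠ 1.5529 ✗
  (7.5, 1.5, 15°): beam 1 = 0.5774 ≠ 1.5529 ✗
  (7.5, 6.5, 30°): beam 1 = 5.6940 ≠ 1.5529 ✗
  (5.5, 1.5, 30°): beam 1 = 0.5176 ≠ 1.5529 ✗
  (3.5, 4.5, 210°): beam 1 = 1.9319 ≠ 1.5529 ✗
  …
  (3.5, 5.5, 240°): r_1=1.5529, r_2=2.5882, r_3=4.6587, r_4=4.6587 — all match ✓
No second candidate reproduces the full scan.

(x, y, θ) = (3.5, 5.5, 240°)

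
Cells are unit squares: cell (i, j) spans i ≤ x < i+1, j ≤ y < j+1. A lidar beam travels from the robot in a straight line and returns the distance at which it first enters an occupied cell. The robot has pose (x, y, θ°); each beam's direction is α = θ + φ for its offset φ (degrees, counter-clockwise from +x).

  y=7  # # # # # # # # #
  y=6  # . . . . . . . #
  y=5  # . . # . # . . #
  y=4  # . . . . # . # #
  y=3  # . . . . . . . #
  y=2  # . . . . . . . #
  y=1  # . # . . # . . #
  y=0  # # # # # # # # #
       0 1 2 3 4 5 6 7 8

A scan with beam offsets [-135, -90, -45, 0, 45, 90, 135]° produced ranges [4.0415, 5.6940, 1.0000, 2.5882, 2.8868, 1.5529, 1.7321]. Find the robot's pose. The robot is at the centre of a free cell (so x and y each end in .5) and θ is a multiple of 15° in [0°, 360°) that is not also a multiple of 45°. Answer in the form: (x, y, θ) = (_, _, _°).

(x, y, θ) = (2.5, 4.5, 75°)

The pose lattice has 36·16 = 576 candidates. Test each by forward raycasting.
  (3.5, 2.5, 30°): beam 1 = 1.5529 ≠ 4.0415 ✗
  (2.5, 5.5, 150°): beam 1 = 0.5176 ≠ 4.0415 ✗
  (1.5, 1.5, 345°): beam 1 = 0.5774 ≠ 4.0415 ✗
  (7.5, 1.5, 345°): beam 1 = 1.0000 ≠ 4.0415 ✗
  …
  (2.5, 4.5, 75°): r_1=4.0415, r_2=5.6940, r_3=1.0000, r_4=2.5882, r_5=2.8868, r_6=1.5529, r_7=1.7321 — all match ✓
No second candidate reproduces the full scan.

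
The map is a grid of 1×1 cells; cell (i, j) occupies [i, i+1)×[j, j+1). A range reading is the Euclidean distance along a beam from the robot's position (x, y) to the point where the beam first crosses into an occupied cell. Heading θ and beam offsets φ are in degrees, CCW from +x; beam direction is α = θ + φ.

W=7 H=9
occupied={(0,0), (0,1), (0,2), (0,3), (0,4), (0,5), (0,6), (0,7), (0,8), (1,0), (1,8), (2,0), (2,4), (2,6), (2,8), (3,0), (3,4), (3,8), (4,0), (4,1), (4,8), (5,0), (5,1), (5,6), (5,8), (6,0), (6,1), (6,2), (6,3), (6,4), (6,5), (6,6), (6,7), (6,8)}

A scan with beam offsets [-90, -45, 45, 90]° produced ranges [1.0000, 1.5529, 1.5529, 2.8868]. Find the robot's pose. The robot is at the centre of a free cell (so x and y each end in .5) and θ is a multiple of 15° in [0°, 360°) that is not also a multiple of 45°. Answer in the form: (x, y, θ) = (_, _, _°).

(x, y, θ) = (5.5, 4.5, 150°)

Candidates: 29 free-cell centres × 16 headings = 464 poses. Raycast each; keep the one whose scan matches to 4 dp.
  (5.5, 4.5, 15°): beam 1 = 1.9319 ≠ 1.0000 ✗
  (5.5, 2.5, 240°): beam 1 = 3.0000 ≠ 1.0000 ✗
  (2.5, 1.5, 75°): beam 1 = 1.5529 ≠ 1.0000 ✗
  …
  (5.5, 4.5, 150°): r_1=1.0000, r_2=1.5529, r_3=1.5529, r_4=2.8868 — all match ✓
Unique over the lattice → pose = (5.5, 4.5, 150°).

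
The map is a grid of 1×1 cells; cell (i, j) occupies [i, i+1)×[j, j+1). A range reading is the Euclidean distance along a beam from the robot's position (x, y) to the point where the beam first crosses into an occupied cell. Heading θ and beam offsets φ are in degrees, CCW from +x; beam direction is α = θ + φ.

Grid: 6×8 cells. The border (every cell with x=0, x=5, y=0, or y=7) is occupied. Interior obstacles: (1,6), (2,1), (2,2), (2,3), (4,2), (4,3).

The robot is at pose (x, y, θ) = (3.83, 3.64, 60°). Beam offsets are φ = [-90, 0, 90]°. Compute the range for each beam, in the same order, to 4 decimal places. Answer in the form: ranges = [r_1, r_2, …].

beam 1: φ=-90°, α=330°
  cosα=0.8660 sinα=-0.5000 | (3,3) | tMaxX 0.1963 tMaxY 1.2800 | tΔX 1.1547 tΔY 2.0000
    t=0.1963 [x] (4,3) — stop
  → r_1 = 0.1963
beam 2: φ=0°, α=60°
  cosα=0.5000 sinα=0.8660 | (3,3) | tMaxX 0.3400 tMaxY 0.4157 | tΔX 2.0000 tΔY 1.1547
    t=0.3400 [x] (4,3) — stop
  → r_2 = 0.3400
beam 3: φ=90°, α=150°
  cosα=-0.8660 sinα=0.5000 | (3,3) | tMaxX 0.9584 tMaxY 0.7200 | tΔX 1.1547 tΔY 2.0000
    t=0.7200 [y] (3,4)
    t=0.9584 [x] (2,4)
    t=2.1131 [x] (1,4)
    t=2.7200 [y] (1,5)
    t=3.2678 [x] (0,5) — stop
  → r_3 = 3.2678

ranges = [0.1963, 0.3400, 3.2678]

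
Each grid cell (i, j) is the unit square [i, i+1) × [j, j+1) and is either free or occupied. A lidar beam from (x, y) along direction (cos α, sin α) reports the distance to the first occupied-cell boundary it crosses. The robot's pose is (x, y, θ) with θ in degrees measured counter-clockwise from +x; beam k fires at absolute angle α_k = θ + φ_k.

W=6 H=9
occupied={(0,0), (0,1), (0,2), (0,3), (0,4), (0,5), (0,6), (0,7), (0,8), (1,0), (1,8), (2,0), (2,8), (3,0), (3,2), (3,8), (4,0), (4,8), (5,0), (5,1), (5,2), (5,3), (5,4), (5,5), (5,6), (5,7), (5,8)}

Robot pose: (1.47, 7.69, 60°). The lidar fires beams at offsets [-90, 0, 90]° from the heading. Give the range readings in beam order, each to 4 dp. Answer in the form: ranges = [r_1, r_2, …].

beam 1: φ=-90°, α=330°
  dir = (cos 330°, sin 330°) = (0.8660, -0.5000); from cell (1,7)
  next x-line at t=0.6120, next y-line at t=1.3800; Δt_x=1.1547, Δt_y=2.0000
    x: enter (2,7) at t=0.6120
    y: enter (2,6) at t=1.3800
    x: enter (3,6) at t=1.7667
    x: enter (4,6) at t=2.9214
    y: enter (4,5) at t=3.3800
    x: enter (5,5) at t=4.0761 ← occupied
  → r_1 = 4.0761
beam 2: φ=0°, α=60°
  dir = (cos 60°, sin 60°) = (0.5000, 0.8660); from cell (1,7)
  next x-line at t=1.0600, next y-line at t=0.3580; Δt_x=2.0000, Δt_y=1.1547
    y: enter (1,8) at t=0.3580 ← occupied
  → r_2 = 0.3580
beam 3: φ=90°, α=150°
  dir = (cos 150°, sin 150°) = (-0.8660, 0.5000); from cell (1,7)
  next x-line at t=0.5427, next y-line at t=0.6200; Δt_x=1.1547, Δt_y=2.0000
    x: enter (0,7) at t=0.5427 ← occupied
  → r_3 = 0.5427

ranges = [4.0761, 0.3580, 0.5427]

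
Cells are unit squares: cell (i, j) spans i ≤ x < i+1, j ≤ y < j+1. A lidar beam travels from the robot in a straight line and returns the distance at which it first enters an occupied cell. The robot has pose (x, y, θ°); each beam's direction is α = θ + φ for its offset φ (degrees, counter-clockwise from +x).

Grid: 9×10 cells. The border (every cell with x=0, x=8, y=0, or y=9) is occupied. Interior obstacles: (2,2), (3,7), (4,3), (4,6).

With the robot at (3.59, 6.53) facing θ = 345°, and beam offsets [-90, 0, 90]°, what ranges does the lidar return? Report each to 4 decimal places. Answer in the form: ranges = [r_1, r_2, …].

beam 1: φ=-90°, α=255°
  d=(-0.2588,-0.9659)  start (3,6)  tX=2.2796 tY=0.5487  stride 1/|dx|=3.8637 1/|dy|=1.0353
    cross y-line → (3,5), t=0.5487
    cross y-line → (3,4), t=1.5840
    cross x-line → (2,4), t=2.2796
    cross y-line → (2,3), t=2.6192
    cross y-line → (2,2), t=3.6545 (wall)
  → r_1 = 3.6545
beam 2: φ=0°, α=345°
  d=(0.9659,-0.2588)  start (3,6)  tX=0.4245 tY=2.0478  stride 1/|dx|=1.0353 1/|dy|=3.8637
    cross x-line → (4,6), t=0.4245 (wall)
  → r_2 = 0.4245
beam 3: φ=90°, α=75°
  d=(0.2588,0.9659)  start (3,6)  tX=1.5841 tY=0.4866  stride 1/|dx|=3.8637 1/|dy|=1.0353
    cross y-line → (3,7), t=0.4866 (wall)
  → r_3 = 0.4866

ranges = [3.6545, 0.4245, 0.4866]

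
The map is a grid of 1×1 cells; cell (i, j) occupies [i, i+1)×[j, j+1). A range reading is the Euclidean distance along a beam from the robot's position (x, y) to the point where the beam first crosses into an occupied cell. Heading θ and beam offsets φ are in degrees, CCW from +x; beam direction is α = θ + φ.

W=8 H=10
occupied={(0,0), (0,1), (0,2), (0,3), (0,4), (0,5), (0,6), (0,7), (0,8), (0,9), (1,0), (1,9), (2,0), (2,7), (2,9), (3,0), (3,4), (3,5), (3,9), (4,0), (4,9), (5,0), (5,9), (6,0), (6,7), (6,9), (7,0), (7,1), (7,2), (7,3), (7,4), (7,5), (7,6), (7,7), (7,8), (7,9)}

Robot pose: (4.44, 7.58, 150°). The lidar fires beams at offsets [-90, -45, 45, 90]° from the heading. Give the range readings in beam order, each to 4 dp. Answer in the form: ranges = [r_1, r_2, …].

ranges = [1.6397, 1.4701, 1.4908, 1.8244]

beam 1: φ=-90°, α=60°
  cosα=0.5000 sinα=0.8660 | (4,7) | tMaxX 1.1200 tMaxY 0.4850 | tΔX 2.0000 tΔY 1.1547
    t=0.4850 [y] (4,8)
    t=1.1200 [x] (5,8)
    t=1.6397 [y] (5,9) — stop
  → r_1 = 1.6397
beam 2: φ=-45°, α=105°
  cosα=-0.2588 sinα=0.9659 | (4,7) | tMaxX 1.7000 tMaxY 0.4348 | tΔX 3.8637 tΔY 1.0353
    t=0.4348 [y] (4,8)
    t=1.4701 [y] (4,9) — stop
  → r_2 = 1.4701
beam 3: φ=45°, α=195°
  cosα=-0.9659 sinα=-0.2588 | (4,7) | tMaxX 0.4555 tMaxY 2.2409 | tΔX 1.0353 tΔY 3.8637
    t=0.4555 [x] (3,7)
    t=1.4908 [x] (2,7) — stop
  → r_3 = 1.4908
beam 4: φ=90°, α=240°
  cosα=-0.5000 sinα=-0.8660 | (4,7) | tMaxX 0.8800 tMaxY 0.6697 | tΔX 2.0000 tΔY 1.1547
    t=0.6697 [y] (4,6)
    t=0.8800 [x] (3,6)
    t=1.8244 [y] (3,5) — stop
  → r_4 = 1.8244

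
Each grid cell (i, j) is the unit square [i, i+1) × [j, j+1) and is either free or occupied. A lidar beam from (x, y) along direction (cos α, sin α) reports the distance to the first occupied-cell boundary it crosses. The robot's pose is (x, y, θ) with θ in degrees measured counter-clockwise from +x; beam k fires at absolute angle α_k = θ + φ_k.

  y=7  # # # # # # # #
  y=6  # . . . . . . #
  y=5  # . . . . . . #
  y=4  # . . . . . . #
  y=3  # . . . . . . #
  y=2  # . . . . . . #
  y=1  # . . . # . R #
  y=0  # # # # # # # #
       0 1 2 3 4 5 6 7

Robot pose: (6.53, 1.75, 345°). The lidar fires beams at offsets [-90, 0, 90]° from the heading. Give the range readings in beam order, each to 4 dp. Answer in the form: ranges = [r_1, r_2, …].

beam 1: φ=-90°, α=255°
  direction (-0.2588, -0.9659); cell (6,1); t to first gridline: x 2.0478, y 0.7765 (then +3.8637 / +1.0353)
    (6,0) via y @ 0.7765  # hit
  → r_1 = 0.7765
beam 2: φ=0°, α=345°
  direction (0.9659, -0.2588); cell (6,1); t to first gridline: x 0.4866, y 2.8978 (then +1.0353 / +3.8637)
    (7,1) via x @ 0.4866  # hit
  → r_2 = 0.4866
beam 3: φ=90°, α=75°
  direction (0.2588, 0.9659); cell (6,1); t to first gridline: x 1.8159, y 0.2588 (then +3.8637 / +1.0353)
    (6,2) via y @ 0.2588
    (6,3) via y @ 1.2941
    (7,3) via x @ 1.8159  # hit
  → r_3 = 1.8159

ranges = [0.7765, 0.4866, 1.8159]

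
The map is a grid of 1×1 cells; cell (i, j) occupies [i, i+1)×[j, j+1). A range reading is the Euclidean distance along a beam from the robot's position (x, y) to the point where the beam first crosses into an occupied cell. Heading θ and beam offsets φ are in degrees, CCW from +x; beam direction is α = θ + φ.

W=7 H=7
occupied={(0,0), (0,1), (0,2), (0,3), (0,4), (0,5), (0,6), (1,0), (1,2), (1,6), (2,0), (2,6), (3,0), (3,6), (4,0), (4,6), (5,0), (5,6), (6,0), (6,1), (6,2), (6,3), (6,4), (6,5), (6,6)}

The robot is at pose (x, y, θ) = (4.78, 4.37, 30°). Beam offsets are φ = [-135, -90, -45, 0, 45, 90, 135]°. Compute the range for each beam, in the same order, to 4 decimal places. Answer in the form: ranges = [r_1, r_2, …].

beam 1: φ=-135°, α=255°
  d=(-0.2588,-0.9659)  start (4,4)  tX=3.0137 tY=0.3831  stride 1/|dx|=3.8637 1/|dy|=1.0353
    cross y-line → (4,3), t=0.3831
    cross y-line → (4,2), t=1.4183
    cross y-line → (4,1), t=2.4536
    cross x-line → (3,1), t=3.0137
    cross y-line → (3,0), t=3.4889 (wall)
  → r_1 = 3.4889
beam 2: φ=-90°, α=300°
  d=(0.5000,-0.8660)  start (4,4)  tX=0.4400 tY=0.4272  stride 1/|dx|=2.0000 1/|dy|=1.1547
    cross y-line → (4,3), t=0.4272
    cross x-line → (5,3), t=0.4400
    cross y-line → (5,2), t=1.5819
    cross x-line → (6,2), t=2.4400 (wall)
  → r_2 = 2.4400
beam 3: φ=-45°, α=345°
  d=(0.9659,-0.2588)  start (4,4)  tX=0.2278 tY=1.4296  stride 1/|dx|=1.0353 1/|dy|=3.8637
    cross x-line → (5,4), t=0.2278
    cross x-line → (6,4), t=1.2630 (wall)
  → r_3 = 1.2630
beam 4: φ=0°, α=30°
  d=(0.8660,0.5000)  start (4,4)  tX=0.2540 tY=1.2600  stride 1/|dx|=1.1547 1/|dy|=2.0000
    cross x-line → (5,4), t=0.2540
    cross y-line → (5,5), t=1.2600
    cross x-line → (6,5), t=1.4087 (wall)
  → r_4 = 1.4087
beam 5: φ=45°, α=75°
  d=(0.2588,0.9659)  start (4,4)  tX=0.8500 tY=0.6522  stride 1/|dx|=3.8637 1/|dy|=1.0353
    cross y-line → (4,5), t=0.6522
    cross x-line → (5,5), t=0.8500
    cross y-line → (5,6), t=1.6875 (wall)
  → r_5 = 1.6875
beam 6: φ=90°, α=120°
  d=(-0.5000,0.8660)  start (4,4)  tX=1.5600 tY=0.7275  stride 1/|dx|=2.0000 1/|dy|=1.1547
    cross y-line → (4,5), t=0.7275
    cross x-line → (3,5), t=1.5600
    cross y-line → (3,6), t=1.8822 (wall)
  → r_6 = 1.8822
beam 7: φ=135°, α=165°
  d=(-0.9659,0.2588)  start (4,4)  tX=0.8075 tY=2.4341  stride 1/|dx|=1.0353 1/|dy|=3.8637
    cross x-line → (3,4), t=0.8075
    cross x-line → (2,4), t=1.8428
    cross y-line → (2,5), t=2.4341
    cross x-line → (1,5), t=2.8781
    cross x-line → (0,5), t=3.9133 (wall)
  → r_7 = 3.9133

ranges = [3.4889, 2.4400, 1.2630, 1.4087, 1.6875, 1.8822, 3.9133]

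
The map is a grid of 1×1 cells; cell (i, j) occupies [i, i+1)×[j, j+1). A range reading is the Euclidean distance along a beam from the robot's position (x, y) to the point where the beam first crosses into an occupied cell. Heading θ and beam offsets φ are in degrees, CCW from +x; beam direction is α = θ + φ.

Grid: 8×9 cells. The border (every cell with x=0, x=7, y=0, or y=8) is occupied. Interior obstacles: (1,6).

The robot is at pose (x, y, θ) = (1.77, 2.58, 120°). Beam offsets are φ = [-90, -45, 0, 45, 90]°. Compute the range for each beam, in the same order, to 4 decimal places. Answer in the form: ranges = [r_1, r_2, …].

beam 1: φ=-90°, α=30°
  dir = (cos 30°, sin 30°) = (0.8660, 0.5000); from cell (1,2)
  next x-line at t=0.2656, next y-line at t=0.8400; Δt_x=1.1547, Δt_y=2.0000
    x: enter (2,2) at t=0.2656
    y: enter (2,3) at t=0.8400
    x: enter (3,3) at t=1.4203
    x: enter (4,3) at t=2.5750
    y: enter (4,4) at t=2.8400
    x: enter (5,4) at t=3.7297
    y: enter (5,5) at t=4.8400
    x: enter (6,5) at t=4.8844
    x: enter (7,5) at t=6.0391 ← occupied
  → r_1 = 6.0391
beam 2: φ=-45°, α=75°
  dir = (cos 75°, sin 75°) = (0.2588, 0.9659); from cell (1,2)
  next x-line at t=0.8887, next y-line at t=0.4348; Δt_x=3.8637, Δt_y=1.0353
    y: enter (1,3) at t=0.4348
    x: enter (2,3) at t=0.8887
    y: enter (2,4) at t=1.4701
    y: enter (2,5) at t=2.5054
    y: enter (2,6) at t=3.5406
    y: enter (2,7) at t=4.5759
    x: enter (3,7) at t=4.7524
    y: enter (3,8) at t=5.6112 ← occupied
  → r_2 = 5.6112
beam 3: φ=0°, α=120°
  dir = (cos 120°, sin 120°) = (-0.5000, 0.8660); from cell (1,2)
  next x-line at t=1.5400, next y-line at t=0.4850; Δt_x=2.0000, Δt_y=1.1547
    y: enter (1,3) at t=0.4850
    x: enter (0,3) at t=1.5400 ← occupied
  → r_3 = 1.5400
beam 4: φ=45°, α=165°
  dir = (cos 165°, sin 165°) = (-0.9659, 0.2588); from cell (1,2)
  next x-line at t=0.7972, next y-line at t=1.6228; Δt_x=1.0353, Δt_y=3.8637
    x: enter (0,2) at t=0.7972 ← occupied
  → r_4 = 0.7972
beam 5: φ=90°, α=210°
  dir = (cos 210°, sin 210°) = (-0.8660, -0.5000); from cell (1,2)
  next x-line at t=0.8891, next y-line at t=1.1600; Δt_x=1.1547, Δt_y=2.0000
    x: enter (0,2) at t=0.8891 ← occupied
  → r_5 = 0.8891

ranges = [6.0391, 5.6112, 1.5400, 0.7972, 0.8891]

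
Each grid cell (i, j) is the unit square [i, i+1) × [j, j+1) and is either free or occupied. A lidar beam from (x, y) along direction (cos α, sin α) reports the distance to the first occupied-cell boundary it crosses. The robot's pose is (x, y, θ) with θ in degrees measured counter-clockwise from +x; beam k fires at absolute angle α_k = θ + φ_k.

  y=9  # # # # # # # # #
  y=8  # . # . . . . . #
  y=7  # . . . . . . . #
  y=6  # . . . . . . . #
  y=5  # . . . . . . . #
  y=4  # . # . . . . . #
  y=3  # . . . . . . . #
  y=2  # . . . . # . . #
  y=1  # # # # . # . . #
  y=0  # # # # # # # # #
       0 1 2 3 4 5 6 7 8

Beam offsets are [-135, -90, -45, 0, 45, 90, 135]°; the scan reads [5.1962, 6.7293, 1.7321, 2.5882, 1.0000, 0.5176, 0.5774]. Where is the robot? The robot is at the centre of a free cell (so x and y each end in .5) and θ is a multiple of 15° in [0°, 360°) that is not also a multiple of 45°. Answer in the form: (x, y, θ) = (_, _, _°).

The pose lattice has 49·16 = 784 candidates. Test each by forward raycasting.
  (7.5, 1.5, 120°): beam 1 = 0.5176 ≠ 5.1962 ✗
  (4.5, 2.5, 255°): beam 1 = 7.0000 ≠ 5.1962 ✗
  (2.5, 7.5, 240°): beam 1 = 0.5176 ≠ 5.1962 ✗
  (4.5, 7.5, 105°): beam 1 = 4.0415 ≠ 5.1962 ✗
  …
  (3.5, 2.5, 165°): r_1=5.1962, r_2=6.7293, r_3=1.7321, r_4=2.5882, r_5=1.0000, r_6=0.5176, r_7=0.5774 — all match ✓
No second candidate reproduces the full scan.

(x, y, θ) = (3.5, 2.5, 165°)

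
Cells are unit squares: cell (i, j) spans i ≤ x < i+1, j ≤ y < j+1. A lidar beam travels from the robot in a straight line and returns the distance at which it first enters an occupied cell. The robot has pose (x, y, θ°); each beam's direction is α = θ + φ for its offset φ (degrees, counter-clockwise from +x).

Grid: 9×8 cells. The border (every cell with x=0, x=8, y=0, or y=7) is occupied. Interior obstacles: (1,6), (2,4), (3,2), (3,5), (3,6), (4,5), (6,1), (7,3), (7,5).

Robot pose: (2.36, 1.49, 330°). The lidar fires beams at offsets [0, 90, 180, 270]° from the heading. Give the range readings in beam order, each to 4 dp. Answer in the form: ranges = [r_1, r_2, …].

beam 1: φ=0°, α=330°
  direction (0.8660, -0.5000); cell (2,1); t to first gridline: x 0.7390, y 0.9800 (then +1.1547 / +2.0000)
    (3,1) via x @ 0.7390
    (3,0) via y @ 0.9800  # hit
  → r_1 = 0.9800
beam 2: φ=90°, α=60°
  direction (0.5000, 0.8660); cell (2,1); t to first gridline: x 1.2800, y 0.5889 (then +2.0000 / +1.1547)
    (2,2) via y @ 0.5889
    (3,2) via x @ 1.2800  # hit
  → r_2 = 1.2800
beam 3: φ=180°, α=150°
  direction (-0.8660, 0.5000); cell (2,1); t to first gridline: x 0.4157, y 1.0200 (then +1.1547 / +2.0000)
    (1,1) via x @ 0.4157
    (1,2) via y @ 1.0200
    (0,2) via x @ 1.5704  # hit
  → r_3 = 1.5704
beam 4: φ=270°, α=240°
  direction (-0.5000, -0.8660); cell (2,1); t to first gridline: x 0.7200, y 0.5658 (then +2.0000 / +1.1547)
    (2,0) via y @ 0.5658  # hit
  → r_4 = 0.5658

ranges = [0.9800, 1.2800, 1.5704, 0.5658]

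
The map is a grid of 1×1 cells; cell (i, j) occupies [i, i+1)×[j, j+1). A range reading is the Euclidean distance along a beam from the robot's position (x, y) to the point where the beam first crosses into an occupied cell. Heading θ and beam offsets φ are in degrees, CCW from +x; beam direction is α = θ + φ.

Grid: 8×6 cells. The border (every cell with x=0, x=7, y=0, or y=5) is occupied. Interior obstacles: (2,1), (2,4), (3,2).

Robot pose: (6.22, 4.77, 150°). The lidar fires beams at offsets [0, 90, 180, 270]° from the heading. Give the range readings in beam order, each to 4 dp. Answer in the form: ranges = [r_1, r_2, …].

beam 1: φ=0°, α=150°
  direction (-0.8660, 0.5000); cell (6,4); t to first gridline: x 0.2540, y 0.4600 (then +1.1547 / +2.0000)
    (5,4) via x @ 0.2540
    (5,5) via y @ 0.4600  # hit
  → r_1 = 0.4600
beam 2: φ=90°, α=240°
  direction (-0.5000, -0.8660); cell (6,4); t to first gridline: x 0.4400, y 0.8891 (then +2.0000 / +1.1547)
    (5,4) via x @ 0.4400
    (5,3) via y @ 0.8891
    (5,2) via y @ 2.0438
    (4,2) via x @ 2.4400
    (4,1) via y @ 3.1985
    (4,0) via y @ 4.3532  # hit
  → r_2 = 4.3532
beam 3: φ=180°, α=330°
  direction (0.8660, -0.5000); cell (6,4); t to first gridline: x 0.9007, y 1.5400 (then +1.1547 / +2.0000)
    (7,4) via x @ 0.9007  # hit
  → r_3 = 0.9007
beam 4: φ=270°, α=60°
  direction (0.5000, 0.8660); cell (6,4); t to first gridline: x 1.5600, y 0.2656 (then +2.0000 / +1.1547)
    (6,5) via y @ 0.2656  # hit
  → r_4 = 0.2656

ranges = [0.4600, 4.3532, 0.9007, 0.2656]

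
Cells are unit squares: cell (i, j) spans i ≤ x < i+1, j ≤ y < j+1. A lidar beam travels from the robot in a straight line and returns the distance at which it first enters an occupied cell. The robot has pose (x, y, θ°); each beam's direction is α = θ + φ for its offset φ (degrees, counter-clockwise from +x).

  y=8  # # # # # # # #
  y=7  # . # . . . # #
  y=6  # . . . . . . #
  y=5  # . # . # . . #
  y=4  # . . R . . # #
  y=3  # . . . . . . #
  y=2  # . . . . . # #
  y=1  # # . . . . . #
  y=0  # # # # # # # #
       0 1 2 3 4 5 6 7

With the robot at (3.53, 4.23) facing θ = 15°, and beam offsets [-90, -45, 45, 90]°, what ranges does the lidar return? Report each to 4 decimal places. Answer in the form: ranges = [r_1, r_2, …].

beam 1: φ=-90°, α=285°
  direction (0.2588, -0.9659); cell (3,4); t to first gridline: x 1.8159, y 0.2381 (then +3.8637 / +1.0353)
    (3,3) via y @ 0.2381
    (3,2) via y @ 1.2734
    (4,2) via x @ 1.8159
    (4,1) via y @ 2.3087
    (4,0) via y @ 3.3439  # hit
  → r_1 = 3.3439
beam 2: φ=-45°, α=330°
  direction (0.8660, -0.5000); cell (3,4); t to first gridline: x 0.5427, y 0.4600 (then +1.1547 / +2.0000)
    (3,3) via y @ 0.4600
    (4,3) via x @ 0.5427
    (5,3) via x @ 1.6974
    (5,2) via y @ 2.4600
    (6,2) via x @ 2.8521  # hit
  → r_2 = 2.8521
beam 3: φ=45°, α=60°
  direction (0.5000, 0.8660); cell (3,4); t to first gridline: x 0.9400, y 0.8891 (then +2.0000 / +1.1547)
    (3,5) via y @ 0.8891
    (4,5) via x @ 0.9400  # hit
  → r_3 = 0.9400
beam 4: φ=90°, α=105°
  direction (-0.2588, 0.9659); cell (3,4); t to first gridline: x 2.0478, y 0.7972 (then +3.8637 / +1.0353)
    (3,5) via y @ 0.7972
    (3,6) via y @ 1.8324
    (2,6) via x @ 2.0478
    (2,7) via y @ 2.8677  # hit
  → r_4 = 2.8677

ranges = [3.3439, 2.8521, 0.9400, 2.8677]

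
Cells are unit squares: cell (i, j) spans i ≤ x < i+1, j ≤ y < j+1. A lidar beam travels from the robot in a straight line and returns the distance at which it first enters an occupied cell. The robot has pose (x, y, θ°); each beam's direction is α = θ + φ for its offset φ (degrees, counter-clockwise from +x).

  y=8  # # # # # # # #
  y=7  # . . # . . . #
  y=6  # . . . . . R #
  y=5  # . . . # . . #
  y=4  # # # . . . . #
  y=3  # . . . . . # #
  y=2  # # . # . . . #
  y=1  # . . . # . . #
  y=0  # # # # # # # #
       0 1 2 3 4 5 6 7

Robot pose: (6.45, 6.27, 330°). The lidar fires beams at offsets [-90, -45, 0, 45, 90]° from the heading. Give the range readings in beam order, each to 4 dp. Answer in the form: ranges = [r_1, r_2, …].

ranges = [4.9000, 2.1250, 0.6351, 0.5694, 1.1000]

beam 1: φ=-90°, α=240°
  d=(-0.5000,-0.8660)  start (6,6)  tX=0.9000 tY=0.3118  stride 1/|dx|=2.0000 1/|dy|=1.1547
    cross y-line → (6,5), t=0.3118
    cross x-line → (5,5), t=0.9000
    cross y-line → (5,4), t=1.4665
    cross y-line → (5,3), t=2.6212
    cross x-line → (4,3), t=2.9000
    cross y-line → (4,2), t=3.7759
    cross x-line → (3,2), t=4.9000 (wall)
  → r_1 = 4.9000
beam 2: φ=-45°, α=285°
  d=(0.2588,-0.9659)  start (6,6)  tX=2.1250 tY=0.2795  stride 1/|dx|=3.8637 1/|dy|=1.0353
    cross y-line → (6,5), t=0.2795
    cross y-line → (6,4), t=1.3148
    cross x-line → (7,4), t=2.1250 (wall)
  → r_2 = 2.1250
beam 3: φ=0°, α=330°
  d=(0.8660,-0.5000)  start (6,6)  tX=0.6351 tY=0.5400  stride 1/|dx|=1.1547 1/|dy|=2.0000
    cross y-line → (6,5), t=0.5400
    cross x-line → (7,5), t=0.6351 (wall)
  → r_3 = 0.6351
beam 4: φ=45°, α=15°
  d=(0.9659,0.2588)  start (6,6)  tX=0.5694 tY=2.8205  stride 1/|dx|=1.0353 1/|dy|=3.8637
    cross x-line → (7,6), t=0.5694 (wall)
  → r_4 = 0.5694
beam 5: φ=90°, α=60°
  d=(0.5000,0.8660)  start (6,6)  tX=1.1000 tY=0.8429  stride 1/|dx|=2.0000 1/|dy|=1.1547
    cross y-line → (6,7), t=0.8429
    cross x-line → (7,7), t=1.1000 (wall)
  → r_5 = 1.1000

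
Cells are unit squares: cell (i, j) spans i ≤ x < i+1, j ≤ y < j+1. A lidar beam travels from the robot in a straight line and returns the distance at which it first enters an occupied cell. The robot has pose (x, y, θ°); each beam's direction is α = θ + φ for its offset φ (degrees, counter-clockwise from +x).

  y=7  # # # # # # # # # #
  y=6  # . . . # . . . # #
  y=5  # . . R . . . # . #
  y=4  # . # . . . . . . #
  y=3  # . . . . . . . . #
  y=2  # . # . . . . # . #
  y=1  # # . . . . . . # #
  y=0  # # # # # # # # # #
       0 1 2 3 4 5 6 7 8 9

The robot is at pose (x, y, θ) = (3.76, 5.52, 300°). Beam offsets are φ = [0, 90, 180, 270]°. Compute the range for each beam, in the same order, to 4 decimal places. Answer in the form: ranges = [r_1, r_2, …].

ranges = [5.2192, 0.9600, 1.7090, 1.0400]

beam 1: φ=0°, α=300°
  d=(0.5000,-0.8660)  start (3,5)  tX=0.4800 tY=0.6004  stride 1/|dx|=2.0000 1/|dy|=1.1547
    cross x-line → (4,5), t=0.4800
    cross y-line → (4,4), t=0.6004
    cross y-line → (4,3), t=1.7551
    cross x-line → (5,3), t=2.4800
    cross y-line → (5,2), t=2.9098
    cross y-line → (5,1), t=4.0645
    cross x-line → (6,1), t=4.4800
    cross y-line → (6,0), t=5.2192 (wall)
  → r_1 = 5.2192
beam 2: φ=90°, α=30°
  d=(0.8660,0.5000)  start (3,5)  tX=0.2771 tY=0.9600  stride 1/|dx|=1.1547 1/|dy|=2.0000
    cross x-line → (4,5), t=0.2771
    cross y-line → (4,6), t=0.9600 (wall)
  → r_2 = 0.9600
beam 3: φ=180°, α=120°
  d=(-0.5000,0.8660)  start (3,5)  tX=1.5200 tY=0.5543  stride 1/|dx|=2.0000 1/|dy|=1.1547
    cross y-line → (3,6), t=0.5543
    cross x-line → (2,6), t=1.5200
    cross y-line → (2,7), t=1.7090 (wall)
  → r_3 = 1.7090
beam 4: φ=270°, α=210°
  d=(-0.8660,-0.5000)  start (3,5)  tX=0.8776 tY=1.0400  stride 1/|dx|=1.1547 1/|dy|=2.0000
    cross x-line → (2,5), t=0.8776
    cross y-line → (2,4), t=1.0400 (wall)
  → r_4 = 1.0400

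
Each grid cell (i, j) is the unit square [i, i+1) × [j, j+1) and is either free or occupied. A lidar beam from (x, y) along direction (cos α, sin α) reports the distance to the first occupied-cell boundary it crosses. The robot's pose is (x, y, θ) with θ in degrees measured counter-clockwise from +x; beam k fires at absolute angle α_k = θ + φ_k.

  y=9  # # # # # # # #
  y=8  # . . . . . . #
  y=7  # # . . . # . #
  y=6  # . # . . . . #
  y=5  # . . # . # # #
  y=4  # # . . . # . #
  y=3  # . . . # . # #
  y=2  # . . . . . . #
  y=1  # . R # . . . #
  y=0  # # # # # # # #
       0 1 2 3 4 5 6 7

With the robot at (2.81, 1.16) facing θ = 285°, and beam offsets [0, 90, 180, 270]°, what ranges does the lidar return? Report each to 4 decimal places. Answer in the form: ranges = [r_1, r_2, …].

ranges = [0.1656, 0.1967, 3.1296, 0.6182]

beam 1: φ=0°, α=285°
  direction (0.2588, -0.9659); cell (2,1); t to first gridline: x 0.7341, y 0.1656 (then +3.8637 / +1.0353)
    (2,0) via y @ 0.1656  # hit
  → r_1 = 0.1656
beam 2: φ=90°, α=15°
  direction (0.9659, 0.2588); cell (2,1); t to first gridline: x 0.1967, y 3.2455 (then +1.0353 / +3.8637)
    (3,1) via x @ 0.1967  # hit
  → r_2 = 0.1967
beam 3: φ=180°, α=105°
  direction (-0.2588, 0.9659); cell (2,1); t to first gridline: x 3.1296, y 0.8696 (then +3.8637 / +1.0353)
    (2,2) via y @ 0.8696
    (2,3) via y @ 1.9049
    (2,4) via y @ 2.9402
    (1,4) via x @ 3.1296  # hit
  → r_3 = 3.1296
beam 4: φ=270°, α=195°
  direction (-0.9659, -0.2588); cell (2,1); t to first gridline: x 0.8386, y 0.6182 (then +1.0353 / +3.8637)
    (2,0) via y @ 0.6182  # hit
  → r_4 = 0.6182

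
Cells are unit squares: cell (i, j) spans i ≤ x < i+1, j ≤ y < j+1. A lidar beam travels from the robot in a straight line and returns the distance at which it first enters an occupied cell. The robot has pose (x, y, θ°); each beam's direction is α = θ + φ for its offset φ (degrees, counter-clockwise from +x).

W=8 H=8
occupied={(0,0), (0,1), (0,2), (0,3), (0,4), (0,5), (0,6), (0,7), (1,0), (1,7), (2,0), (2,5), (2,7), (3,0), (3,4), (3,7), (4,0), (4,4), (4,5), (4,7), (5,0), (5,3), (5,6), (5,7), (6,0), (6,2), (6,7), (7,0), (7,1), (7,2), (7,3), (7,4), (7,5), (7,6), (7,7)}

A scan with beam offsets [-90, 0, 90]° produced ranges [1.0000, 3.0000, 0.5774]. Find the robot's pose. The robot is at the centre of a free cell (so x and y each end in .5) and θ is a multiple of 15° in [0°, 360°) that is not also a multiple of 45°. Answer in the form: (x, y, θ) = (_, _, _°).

(x, y, θ) = (1.5, 1.5, 60°)

Enumerate (i+0.5, j+0.5, θ) over the 29 free cells and 16 admissible headings. For each, cast all 3 beams and compare to the given ranges.
  (2.5, 1.5, 75°): beam 1 = 1.9319 ≠ 1.0000 ✗
  (3.5, 5.5, 105°): beam 1 = 0.5176 ≠ 1.0000 ✗
  (3.5, 5.5, 165°): beam 1 = 1.5529 ≠ 1.0000 ✗
  (5.5, 4.5, 105°): beam 1 = 1.5529 ≠ 1.0000 ✗
  (4.5, 2.5, 30°): beam 1 = 1.7321 ≠ 1.0000 ✗
  …
  (1.5, 1.5, 60°): r_1=1.0000, r_2=3.0000, r_3=0.5774 — all match ✓
No second candidate reproduces the full scan.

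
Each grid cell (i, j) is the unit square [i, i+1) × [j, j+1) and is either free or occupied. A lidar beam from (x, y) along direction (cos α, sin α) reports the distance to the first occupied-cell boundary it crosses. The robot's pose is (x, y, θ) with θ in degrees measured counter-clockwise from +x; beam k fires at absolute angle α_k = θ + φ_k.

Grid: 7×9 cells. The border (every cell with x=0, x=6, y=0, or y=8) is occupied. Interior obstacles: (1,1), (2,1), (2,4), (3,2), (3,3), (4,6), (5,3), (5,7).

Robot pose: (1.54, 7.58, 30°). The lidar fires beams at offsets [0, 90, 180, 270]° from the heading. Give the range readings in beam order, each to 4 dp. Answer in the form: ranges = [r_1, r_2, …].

beam 1: φ=0°, α=30°
  cosα=0.8660 sinα=0.5000 | (1,7) | tMaxX 0.5312 tMaxY 0.8400 | tΔX 1.1547 tΔY 2.0000
    t=0.5312 [x] (2,7)
    t=0.8400 [y] (2,8) — stop
  → r_1 = 0.8400
beam 2: φ=90°, α=120°
  cosα=-0.5000 sinα=0.8660 | (1,7) | tMaxX 1.0800 tMaxY 0.4850 | tΔX 2.0000 tΔY 1.1547
    t=0.4850 [y] (1,8) — stop
  → r_2 = 0.4850
beam 3: φ=180°, α=210°
  cosα=-0.8660 sinα=-0.5000 | (1,7) | tMaxX 0.6235 tMaxY 1.1600 | tΔX 1.1547 tΔY 2.0000
    t=0.6235 [x] (0,7) — stop
  → r_3 = 0.6235
beam 4: φ=270°, α=300°
  cosα=0.5000 sinα=-0.8660 | (1,7) | tMaxX 0.9200 tMaxY 0.6697 | tΔX 2.0000 tΔY 1.1547
    t=0.6697 [y] (1,6)
    t=0.9200 [x] (2,6)
    t=1.8244 [y] (2,5)
    t=2.9200 [x] (3,5)
    t=2.9791 [y] (3,4)
    t=4.1338 [y] (3,3) — stop
  → r_4 = 4.1338

ranges = [0.8400, 0.4850, 0.6235, 4.1338]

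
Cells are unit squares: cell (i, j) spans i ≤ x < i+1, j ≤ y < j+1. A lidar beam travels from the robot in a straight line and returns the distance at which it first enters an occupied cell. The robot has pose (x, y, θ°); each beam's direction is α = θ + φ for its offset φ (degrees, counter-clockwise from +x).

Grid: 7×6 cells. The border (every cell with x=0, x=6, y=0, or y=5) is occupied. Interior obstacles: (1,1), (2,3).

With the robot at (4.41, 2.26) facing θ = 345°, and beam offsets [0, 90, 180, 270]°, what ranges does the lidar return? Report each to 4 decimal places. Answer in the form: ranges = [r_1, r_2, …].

beam 1: φ=0°, α=345°
  cosα=0.9659 sinα=-0.2588 | (4,2) | tMaxX 0.6108 tMaxY 1.0046 | tΔX 1.0353 tΔY 3.8637
    t=0.6108 [x] (5,2)
    t=1.0046 [y] (5,1)
    t=1.6461 [x] (6,1) — stop
  → r_1 = 1.6461
beam 2: φ=90°, α=75°
  cosα=0.2588 sinα=0.9659 | (4,2) | tMaxX 2.2796 tMaxY 0.7661 | tΔX 3.8637 tΔY 1.0353
    t=0.7661 [y] (4,3)
    t=1.8014 [y] (4,4)
    t=2.2796 [x] (5,4)
    t=2.8367 [y] (5,5) — stop
  → r_2 = 2.8367
beam 3: φ=180°, α=165°
  cosα=-0.9659 sinα=0.2588 | (4,2) | tMaxX 0.4245 tMaxY 2.8591 | tΔX 1.0353 tΔY 3.8637
    t=0.4245 [x] (3,2)
    t=1.4597 [x] (2,2)
    t=2.4950 [x] (1,2)
    t=2.8591 [y] (1,3)
    t=3.5303 [x] (0,3) — stop
  → r_3 = 3.5303
beam 4: φ=270°, α=255°
  cosα=-0.2588 sinα=-0.9659 | (4,2) | tMaxX 1.5841 tMaxY 0.2692 | tΔX 3.8637 tΔY 1.0353
    t=0.2692 [y] (4,1)
    t=1.3044 [y] (4,0) — stop
  → r_4 = 1.3044

ranges = [1.6461, 2.8367, 3.5303, 1.3044]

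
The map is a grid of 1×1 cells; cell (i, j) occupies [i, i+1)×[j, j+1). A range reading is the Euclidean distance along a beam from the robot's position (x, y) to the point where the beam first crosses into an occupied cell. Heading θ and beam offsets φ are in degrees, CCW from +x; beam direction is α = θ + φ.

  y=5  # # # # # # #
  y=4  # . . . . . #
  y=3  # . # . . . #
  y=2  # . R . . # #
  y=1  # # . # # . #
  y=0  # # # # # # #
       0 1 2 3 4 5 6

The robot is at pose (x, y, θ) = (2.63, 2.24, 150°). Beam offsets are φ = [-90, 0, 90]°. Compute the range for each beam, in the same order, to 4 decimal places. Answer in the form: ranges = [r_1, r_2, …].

beam 1: φ=-90°, α=60°
  d=(0.5000,0.8660)  start (2,2)  tX=0.7400 tY=0.8776  stride 1/|dx|=2.0000 1/|dy|=1.1547
    cross x-line → (3,2), t=0.7400
    cross y-line → (3,3), t=0.8776
    cross y-line → (3,4), t=2.0323
    cross x-line → (4,4), t=2.7400
    cross y-line → (4,5), t=3.1870 (wall)
  → r_1 = 3.1870
beam 2: φ=0°, α=150°
  d=(-0.8660,0.5000)  start (2,2)  tX=0.7275 tY=1.5200  stride 1/|dx|=1.1547 1/|dy|=2.0000
    cross x-line → (1,2), t=0.7275
    cross y-line → (1,3), t=1.5200
    cross x-line → (0,3), t=1.8822 (wall)
  → r_2 = 1.8822
beam 3: φ=90°, α=240°
  d=(-0.5000,-0.8660)  start (2,2)  tX=1.2600 tY=0.2771  stride 1/|dx|=2.0000 1/|dy|=1.1547
    cross y-line → (2,1), t=0.2771
    cross x-line → (1,1), t=1.2600 (wall)
  → r_3 = 1.2600

ranges = [3.1870, 1.8822, 1.2600]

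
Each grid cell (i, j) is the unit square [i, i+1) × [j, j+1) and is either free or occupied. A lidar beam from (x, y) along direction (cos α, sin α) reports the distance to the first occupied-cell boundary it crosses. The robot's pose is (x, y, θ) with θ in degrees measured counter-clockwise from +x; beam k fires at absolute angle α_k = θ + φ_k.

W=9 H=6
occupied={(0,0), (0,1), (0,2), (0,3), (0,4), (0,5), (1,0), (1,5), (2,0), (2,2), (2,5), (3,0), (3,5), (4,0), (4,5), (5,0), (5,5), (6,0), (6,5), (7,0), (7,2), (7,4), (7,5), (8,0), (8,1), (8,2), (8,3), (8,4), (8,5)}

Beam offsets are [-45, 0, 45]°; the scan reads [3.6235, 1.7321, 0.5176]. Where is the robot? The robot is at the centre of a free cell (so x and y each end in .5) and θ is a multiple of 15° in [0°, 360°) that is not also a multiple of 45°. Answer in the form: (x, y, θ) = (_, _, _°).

The pose lattice has 25·16 = 400 candidates. Test each by forward raycasting.
  (3.5, 2.5, 30°): beam 1 = 4.6587 ≠ 3.6235 ✗
  (4.5, 2.5, 75°): beam 1 = 3.0000 ≠ 3.6235 ✗
  (5.5, 2.5, 165°): beam 1 = 2.8868 ≠ 3.6235 ✗
  …
  (6.5, 4.5, 300°): r_1=3.6235, r_2=1.7321, r_3=0.5176 — all match ✓
Only this pose fits every beam.

(x, y, θ) = (6.5, 4.5, 300°)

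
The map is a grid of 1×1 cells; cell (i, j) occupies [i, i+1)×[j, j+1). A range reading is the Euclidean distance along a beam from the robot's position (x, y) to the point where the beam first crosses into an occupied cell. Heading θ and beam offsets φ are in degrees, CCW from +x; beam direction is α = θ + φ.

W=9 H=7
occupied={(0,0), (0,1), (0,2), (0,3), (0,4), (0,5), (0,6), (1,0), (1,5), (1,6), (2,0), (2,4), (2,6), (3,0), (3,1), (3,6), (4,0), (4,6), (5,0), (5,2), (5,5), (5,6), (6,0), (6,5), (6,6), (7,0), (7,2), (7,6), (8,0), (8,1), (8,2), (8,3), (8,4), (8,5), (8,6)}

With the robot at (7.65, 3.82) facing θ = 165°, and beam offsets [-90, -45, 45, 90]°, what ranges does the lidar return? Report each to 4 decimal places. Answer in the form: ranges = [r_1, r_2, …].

ranges = [1.3523, 1.3625, 1.9053, 0.8489]

beam 1: φ=-90°, α=75°
  dir = (cos 75°, sin 75°) = (0.2588, 0.9659); from cell (7,3)
  next x-line at t=1.3523, next y-line at t=0.1863; Δt_x=3.8637, Δt_y=1.0353
    y: enter (7,4) at t=0.1863
    y: enter (7,5) at t=1.2216
    x: enter (8,5) at t=1.3523 ← occupied
  → r_1 = 1.3523
beam 2: φ=-45°, α=120°
  dir = (cos 120°, sin 120°) = (-0.5000, 0.8660); from cell (7,3)
  next x-line at t=1.3000, next y-line at t=0.2078; Δt_x=2.0000, Δt_y=1.1547
    y: enter (7,4) at t=0.2078
    x: enter (6,4) at t=1.3000
    y: enter (6,5) at t=1.3625 ← occupied
  → r_2 = 1.3625
beam 3: φ=45°, α=210°
  dir = (cos 210°, sin 210°) = (-0.8660, -0.5000); from cell (7,3)
  next x-line at t=0.7506, next y-line at t=1.6400; Δt_x=1.1547, Δt_y=2.0000
    x: enter (6,3) at t=0.7506
    y: enter (6,2) at t=1.6400
    x: enter (5,2) at t=1.9053 ← occupied
  → r_3 = 1.9053
beam 4: φ=90°, α=255°
  dir = (cos 255°, sin 255°) = (-0.2588, -0.9659); from cell (7,3)
  next x-line at t=2.5114, next y-line at t=0.8489; Δt_x=3.8637, Δt_y=1.0353
    y: enter (7,2) at t=0.8489 ← occupied
  → r_4 = 0.8489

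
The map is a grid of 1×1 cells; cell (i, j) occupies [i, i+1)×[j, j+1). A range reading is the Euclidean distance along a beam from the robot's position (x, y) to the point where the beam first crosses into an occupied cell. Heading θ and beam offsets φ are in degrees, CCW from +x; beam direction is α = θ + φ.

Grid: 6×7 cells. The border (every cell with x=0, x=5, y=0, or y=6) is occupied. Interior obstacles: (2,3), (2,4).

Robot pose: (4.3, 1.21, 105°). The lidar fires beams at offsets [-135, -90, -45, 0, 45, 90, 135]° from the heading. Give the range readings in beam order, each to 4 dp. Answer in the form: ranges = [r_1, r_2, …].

ranges = [0.4200, 0.7247, 1.4000, 4.9590, 3.8105, 0.8114, 0.2425]

beam 1: φ=-135°, α=330°
  d=(0.8660,-0.5000)  start (4,1)  tX=0.8083 tY=0.4200  stride 1/|dx|=1.1547 1/|dy|=2.0000
    cross y-line → (4,0), t=0.4200 (wall)
  → r_1 = 0.4200
beam 2: φ=-90°, α=15°
  d=(0.9659,0.2588)  start (4,1)  tX=0.7247 tY=3.0523  stride 1/|dx|=1.0353 1/|dy|=3.8637
    cross x-line → (5,1), t=0.7247 (wall)
  → r_2 = 0.7247
beam 3: φ=-45°, α=60°
  d=(0.5000,0.8660)  start (4,1)  tX=1.4000 tY=0.9122  stride 1/|dx|=2.0000 1/|dy|=1.1547
    cross y-line → (4,2), t=0.9122
    cross x-line → (5,2), t=1.4000 (wall)
  → r_3 = 1.4000
beam 4: φ=0°, α=105°
  d=(-0.2588,0.9659)  start (4,1)  tX=1.1591 tY=0.8179  stride 1/|dx|=3.8637 1/|dy|=1.0353
    cross y-line → (4,2), t=0.8179
    cross x-line → (3,2), t=1.1591
    cross y-line → (3,3), t=1.8531
    cross y-line → (3,4), t=2.8884
    cross y-line → (3,5), t=3.9237
    cross y-line → (3,6), t=4.9590 (wall)
  → r_4 = 4.9590
beam 5: φ=45°, α=150°
  d=(-0.8660,0.5000)  start (4,1)  tX=0.3464 tY=1.5800  stride 1/|dx|=1.1547 1/|dy|=2.0000
    cross x-line → (3,1), t=0.3464
    cross x-line → (2,1), t=1.5011
    cross y-line → (2,2), t=1.5800
    cross x-line → (1,2), t=2.6558
    cross y-line → (1,3), t=3.5800
    cross x-line → (0,3), t=3.8105 (wall)
  → r_5 = 3.8105
beam 6: φ=90°, α=195°
  d=(-0.9659,-0.2588)  start (4,1)  tX=0.3106 tY=0.8114  stride 1/|dx|=1.0353 1/|dy|=3.8637
    cross x-line → (3,1), t=0.3106
    cross y-line → (3,0), t=0.8114 (wall)
  → r_6 = 0.8114
beam 7: φ=135°, α=240°
  d=(-0.5000,-0.8660)  start (4,1)  tX=0.6000 tY=0.2425  stride 1/|dx|=2.0000 1/|dy|=1.1547
    cross y-line → (4,0), t=0.2425 (wall)
  → r_7 = 0.2425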